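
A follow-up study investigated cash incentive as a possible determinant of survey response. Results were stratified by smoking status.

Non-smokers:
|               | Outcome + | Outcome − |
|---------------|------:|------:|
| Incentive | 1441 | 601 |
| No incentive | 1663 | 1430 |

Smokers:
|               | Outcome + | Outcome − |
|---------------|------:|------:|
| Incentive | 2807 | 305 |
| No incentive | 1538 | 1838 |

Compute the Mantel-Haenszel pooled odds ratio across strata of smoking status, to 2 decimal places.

OR_MH = Σ(aᵢdᵢ/nᵢ) / Σ(bᵢcᵢ/nᵢ), where nᵢ is the stratum total.
Stratum 1 (Non-smokers): n = 5135; a·d/n = 1441·1430/5135 = 401.2911; b·c/n = 601·1663/5135 = 194.6374
Stratum 2 (Smokers): n = 6488; a·d/n = 2807·1838/6488 = 795.2013; b·c/n = 305·1538/6488 = 72.3012
OR_MH = (401.2911 + 795.2013) / (194.6374 + 72.3012) = 1196.4924 / 266.9386 = 4.48228

4.48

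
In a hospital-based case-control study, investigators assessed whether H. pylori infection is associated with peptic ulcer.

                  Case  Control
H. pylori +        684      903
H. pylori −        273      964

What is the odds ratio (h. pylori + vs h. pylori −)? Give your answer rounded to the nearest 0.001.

Cells: a = 684, b = 903, c = 273, d = 964.
OR = (a·d)/(b·c) = (684 × 964) / (903 × 273) = 659376 / 246519 = 2.67475
The odds of peptic ulcer are about 2.67 times as high in the h. pylori + group.

2.675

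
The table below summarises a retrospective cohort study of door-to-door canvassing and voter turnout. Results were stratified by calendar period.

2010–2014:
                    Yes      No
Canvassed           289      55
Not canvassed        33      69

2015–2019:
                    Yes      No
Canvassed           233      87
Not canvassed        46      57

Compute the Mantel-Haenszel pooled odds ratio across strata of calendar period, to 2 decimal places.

5.62

OR_MH = Σ(aᵢdᵢ/nᵢ) / Σ(bᵢcᵢ/nᵢ), where nᵢ is the stratum total.
Stratum 1 (2010–2014): n = 446; a·d/n = 289·69/446 = 44.7108; b·c/n = 55·33/446 = 4.0695
Stratum 2 (2015–2019): n = 423; a·d/n = 233·57/423 = 31.3972; b·c/n = 87·46/423 = 9.4610
OR_MH = (44.7108 + 31.3972) / (4.0695 + 9.4610) = 76.1079 / 13.5305 = 5.62492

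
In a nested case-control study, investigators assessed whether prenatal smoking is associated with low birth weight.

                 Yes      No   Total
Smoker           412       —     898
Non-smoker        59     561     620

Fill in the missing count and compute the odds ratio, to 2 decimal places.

The missing cell is in the exposed row: 898 − 412 = 486.
So a = 412, b = 486, c = 59, d = 561.
OR = (a·d)/(b·c) = (412 × 561) / (486 × 59) = 231132 / 28674 = 8.06068

8.06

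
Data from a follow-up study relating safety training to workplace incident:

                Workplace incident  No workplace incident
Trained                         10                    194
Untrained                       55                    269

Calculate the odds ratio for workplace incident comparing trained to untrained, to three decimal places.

0.252

Cells: a = 10, b = 194, c = 55, d = 269.
OR = (a·d)/(b·c) = (10 × 269) / (194 × 55) = 2690 / 10670 = 0.25211
Exposure is associated with lower odds of workplace incident (OR = 0.25 < 1).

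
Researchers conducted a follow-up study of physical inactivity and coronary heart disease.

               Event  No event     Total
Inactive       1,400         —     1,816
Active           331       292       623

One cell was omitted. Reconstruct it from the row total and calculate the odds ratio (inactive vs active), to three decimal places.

2.969

The missing cell is in the exposed row: 1816 − 1400 = 416.
So a = 1400, b = 416, c = 331, d = 292.
OR = (a·d)/(b·c) = (1400 × 292) / (416 × 331) = 408800 / 137696 = 2.96886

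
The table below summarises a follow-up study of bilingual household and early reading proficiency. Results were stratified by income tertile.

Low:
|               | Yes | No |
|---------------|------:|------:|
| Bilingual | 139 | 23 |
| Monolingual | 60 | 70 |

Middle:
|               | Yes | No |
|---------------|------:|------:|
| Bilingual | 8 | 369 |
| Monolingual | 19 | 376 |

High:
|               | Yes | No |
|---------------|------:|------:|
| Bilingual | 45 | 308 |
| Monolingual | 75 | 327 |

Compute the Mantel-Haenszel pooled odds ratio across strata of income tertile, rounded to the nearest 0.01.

OR_MH = Σ(aᵢdᵢ/nᵢ) / Σ(bᵢcᵢ/nᵢ), where nᵢ is the stratum total.
Stratum 1 (Low): n = 292; a·d/n = 139·70/292 = 33.3219; b·c/n = 23·60/292 = 4.7260
Stratum 2 (Middle): n = 772; a·d/n = 8·376/772 = 3.8964; b·c/n = 369·19/772 = 9.0816
Stratum 3 (High): n = 755; a·d/n = 45·327/755 = 19.4901; b·c/n = 308·75/755 = 30.5960
OR_MH = (33.3219 + 3.8964 + 19.4901) / (4.7260 + 9.0816 + 30.5960) = 56.7084 / 44.4037 = 1.27711

1.28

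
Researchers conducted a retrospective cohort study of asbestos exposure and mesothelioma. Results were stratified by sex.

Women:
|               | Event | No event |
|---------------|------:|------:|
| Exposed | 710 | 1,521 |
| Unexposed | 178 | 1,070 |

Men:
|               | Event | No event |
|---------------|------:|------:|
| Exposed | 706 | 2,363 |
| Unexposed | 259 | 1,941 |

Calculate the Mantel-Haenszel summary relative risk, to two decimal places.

RR_MH = Σ(aᵢ·n₀ᵢ/nᵢ) / Σ(cᵢ·n₁ᵢ/nᵢ), with n₁ᵢ = aᵢ+bᵢ (exposed), n₀ᵢ = cᵢ+dᵢ (unexposed), nᵢ = n₁ᵢ+n₀ᵢ.
Stratum 1 (Women): n₁ = 2231, n₀ = 1248, n = 3479; a·n₀/n = 710·1248/3479 = 254.6939; c·n₁/n = 178·2231/3479 = 114.1472
Stratum 2 (Men): n₁ = 3069, n₀ = 2200, n = 5269; a·n₀/n = 706·2200/5269 = 294.7808; c·n₁/n = 259·3069/5269 = 150.8580
RR_MH = (254.6939 + 294.7808) / (114.1472 + 150.8580) = 549.4747 / 265.0052 = 2.07345

2.07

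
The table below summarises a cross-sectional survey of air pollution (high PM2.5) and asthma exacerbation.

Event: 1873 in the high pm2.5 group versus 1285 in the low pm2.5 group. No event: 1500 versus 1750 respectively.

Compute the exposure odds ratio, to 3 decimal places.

1.701

From the description: a = 1873, b = 1500, c = 1285, d = 1750.
OR = (a·d)/(b·c) = (1873 × 1750) / (1500 × 1285) = 3277750 / 1927500 = 1.70052
The odds of asthma exacerbation are about 1.70 times as high in the high pm2.5 group.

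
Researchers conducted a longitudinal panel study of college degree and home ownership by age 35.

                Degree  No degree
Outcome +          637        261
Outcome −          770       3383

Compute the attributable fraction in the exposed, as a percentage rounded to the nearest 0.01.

Reading the table with exposure as columns: a = 637 (Degree, case), b = 770 (Degree, non-case), c = 261 (No degree, case), d = 3383.
Risk in exposed = 637/1407 = 0.45274; risk in unexposed = 261/3644 = 0.07162.
RR = 0.45274/0.07162 = 6.32096
AR% = (RR − 1)/RR × 100 = (6.32096 − 1)/6.32096 × 100 = 84.1796%

84.18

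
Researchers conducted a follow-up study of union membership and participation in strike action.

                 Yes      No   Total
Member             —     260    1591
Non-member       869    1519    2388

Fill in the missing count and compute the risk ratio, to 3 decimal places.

The missing cell is in the exposed row: 1591 − 260 = 1331.
So a = 1331, b = 260, c = 869, d = 1519.
RR = [a/(a+b)] / [c/(c+d)] = (1331/1591) / (869/2388) = 0.83658/0.36390 = 2.29891

2.299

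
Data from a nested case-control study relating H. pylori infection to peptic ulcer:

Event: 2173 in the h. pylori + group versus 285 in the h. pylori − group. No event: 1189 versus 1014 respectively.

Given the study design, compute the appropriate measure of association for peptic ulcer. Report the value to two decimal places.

6.50

From the description: a = 2173, b = 1189, c = 285, d = 1014.
This is a nested case-control study: participants were sampled on outcome status, so risks in the source population cannot be estimated directly — relative risk is not valid here. The odds ratio is the appropriate measure.
OR = (a·d)/(b·c) = (2173 × 1014) / (1189 × 285) = 2203422 / 338865 = 6.50236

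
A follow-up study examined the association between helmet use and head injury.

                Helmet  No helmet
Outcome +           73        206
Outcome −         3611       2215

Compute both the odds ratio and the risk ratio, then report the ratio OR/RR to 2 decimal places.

0.93

Reading the table with exposure as columns: a = 73 (Helmet, case), b = 3611 (Helmet, non-case), c = 206 (No helmet, case), d = 2215.
OR = (73·2215)/(3611·206) = 161695/743866 = 0.21737
Risk in exposed = 73/3684 = 0.01982; risk in unexposed = 206/2421 = 0.08509; RR = 0.23288
OR/RR = 0.21737 / 0.23288 = 0.93341
The outcome is rare in both groups, so OR ≈ RR (ratio near 1).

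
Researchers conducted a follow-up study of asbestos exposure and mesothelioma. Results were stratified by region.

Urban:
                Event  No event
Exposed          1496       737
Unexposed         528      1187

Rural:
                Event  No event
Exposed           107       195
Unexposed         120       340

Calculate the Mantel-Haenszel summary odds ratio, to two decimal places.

3.85

OR_MH = Σ(aᵢdᵢ/nᵢ) / Σ(bᵢcᵢ/nᵢ), where nᵢ is the stratum total.
Stratum 1 (Urban): n = 3948; a·d/n = 1496·1187/3948 = 449.7852; b·c/n = 737·528/3948 = 98.5653
Stratum 2 (Rural): n = 762; a·d/n = 107·340/762 = 47.7428; b·c/n = 195·120/762 = 30.7087
OR_MH = (449.7852 + 47.7428) / (98.5653 + 30.7087) = 497.5280 / 129.2740 = 3.84863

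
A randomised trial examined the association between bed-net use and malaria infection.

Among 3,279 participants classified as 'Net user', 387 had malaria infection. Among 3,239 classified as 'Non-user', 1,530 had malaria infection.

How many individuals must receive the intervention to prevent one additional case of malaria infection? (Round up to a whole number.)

Risk in treated group = 387/3279 = 0.11802; risk in control = 1530/3239 = 0.47237.
Absolute risk reduction = 0.47237 − 0.11802 = 0.35434
NNT = 1 / ARR = 1 / 0.35434 = 2.822 → round up → 3

3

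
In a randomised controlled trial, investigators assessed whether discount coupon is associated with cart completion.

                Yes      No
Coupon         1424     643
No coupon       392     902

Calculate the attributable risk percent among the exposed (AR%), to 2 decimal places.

56.03

Cells: a = 1424, b = 643, c = 392, d = 902.
Risk in exposed = 1424/2067 = 0.68892; risk in unexposed = 392/1294 = 0.30294.
RR = 0.68892/0.30294 = 2.27414
AR% = (RR − 1)/RR × 100 = (2.27414 − 1)/2.27414 × 100 = 56.0274%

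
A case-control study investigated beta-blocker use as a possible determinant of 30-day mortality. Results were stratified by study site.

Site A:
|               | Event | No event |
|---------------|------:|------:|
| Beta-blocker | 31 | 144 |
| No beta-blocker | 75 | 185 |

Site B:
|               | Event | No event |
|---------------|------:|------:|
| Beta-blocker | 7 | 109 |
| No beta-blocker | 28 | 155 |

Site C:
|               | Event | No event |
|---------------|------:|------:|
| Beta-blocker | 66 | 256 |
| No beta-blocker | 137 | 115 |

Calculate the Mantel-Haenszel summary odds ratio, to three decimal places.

0.312

OR_MH = Σ(aᵢdᵢ/nᵢ) / Σ(bᵢcᵢ/nᵢ), where nᵢ is the stratum total.
Stratum 1 (Site A): n = 435; a·d/n = 31·185/435 = 13.1839; b·c/n = 144·75/435 = 24.8276
Stratum 2 (Site B): n = 299; a·d/n = 7·155/299 = 3.6288; b·c/n = 109·28/299 = 10.2074
Stratum 3 (Site C): n = 574; a·d/n = 66·115/574 = 13.2230; b·c/n = 256·137/574 = 61.1010
OR_MH = (13.1839 + 3.6288 + 13.2230) / (24.8276 + 10.2074 + 61.1010) = 30.0357 / 96.1360 = 0.31243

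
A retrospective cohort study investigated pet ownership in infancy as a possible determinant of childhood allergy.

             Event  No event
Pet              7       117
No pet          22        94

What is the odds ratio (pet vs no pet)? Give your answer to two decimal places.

Cells: a = 7, b = 117, c = 22, d = 94.
OR = (a·d)/(b·c) = (7 × 94) / (117 × 22) = 658 / 2574 = 0.25563
Exposure is associated with lower odds of childhood allergy (OR = 0.26 < 1).

0.26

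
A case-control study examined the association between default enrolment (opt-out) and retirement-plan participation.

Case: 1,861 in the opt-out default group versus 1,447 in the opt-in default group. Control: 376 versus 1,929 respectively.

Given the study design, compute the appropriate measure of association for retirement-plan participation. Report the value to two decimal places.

6.60

From the description: a = 1861, b = 376, c = 1447, d = 1929.
This is a case-control study: participants were sampled on outcome status, so risks in the source population cannot be estimated directly — relative risk is not valid here. The odds ratio is the appropriate measure.
OR = (a·d)/(b·c) = (1861 × 1929) / (376 × 1447) = 3589869 / 544072 = 6.59815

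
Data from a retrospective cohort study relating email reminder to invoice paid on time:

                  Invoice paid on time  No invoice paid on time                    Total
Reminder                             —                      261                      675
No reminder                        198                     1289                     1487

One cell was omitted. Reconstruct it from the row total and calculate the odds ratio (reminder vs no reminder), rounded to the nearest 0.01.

The missing cell is in the exposed row: 675 − 261 = 414.
So a = 414, b = 261, c = 198, d = 1289.
OR = (a·d)/(b·c) = (414 × 1289) / (261 × 198) = 533646 / 51678 = 10.32637

10.33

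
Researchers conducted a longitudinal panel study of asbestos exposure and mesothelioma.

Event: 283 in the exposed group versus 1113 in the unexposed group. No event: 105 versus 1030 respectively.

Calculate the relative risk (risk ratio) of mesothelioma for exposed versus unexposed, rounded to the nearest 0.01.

1.40

From the description: a = 283, b = 105, c = 1113, d = 1030.
Risk in exposed = 283/388 = 0.72938; risk in unexposed = 1113/2143 = 0.51937.
RR = 0.72938 / 0.51937 = 1.40437
The risk among the exposed is 1.40 times that among the unexposed.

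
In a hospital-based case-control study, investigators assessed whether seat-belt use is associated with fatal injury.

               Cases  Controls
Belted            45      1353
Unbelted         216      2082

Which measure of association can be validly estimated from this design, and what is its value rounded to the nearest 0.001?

0.321

Cells: a = 45, b = 1353, c = 216, d = 2082.
This is a hospital-based case-control study: participants were sampled on outcome status, so risks in the source population cannot be estimated directly — relative risk is not valid here. The odds ratio is the appropriate measure.
OR = (a·d)/(b·c) = (45 × 2082) / (1353 × 216) = 93690 / 292248 = 0.32058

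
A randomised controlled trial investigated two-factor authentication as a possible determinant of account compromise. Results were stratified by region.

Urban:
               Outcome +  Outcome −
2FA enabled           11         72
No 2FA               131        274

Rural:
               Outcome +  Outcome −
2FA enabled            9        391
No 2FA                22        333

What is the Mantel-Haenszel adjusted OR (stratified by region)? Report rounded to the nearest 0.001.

OR_MH = Σ(aᵢdᵢ/nᵢ) / Σ(bᵢcᵢ/nᵢ), where nᵢ is the stratum total.
Stratum 1 (Urban): n = 488; a·d/n = 11·274/488 = 6.1762; b·c/n = 72·131/488 = 19.3279
Stratum 2 (Rural): n = 755; a·d/n = 9·333/755 = 3.9695; b·c/n = 391·22/755 = 11.3934
OR_MH = (6.1762 + 3.9695) / (19.3279 + 11.3934) = 10.1458 / 30.7212 = 0.33025

0.330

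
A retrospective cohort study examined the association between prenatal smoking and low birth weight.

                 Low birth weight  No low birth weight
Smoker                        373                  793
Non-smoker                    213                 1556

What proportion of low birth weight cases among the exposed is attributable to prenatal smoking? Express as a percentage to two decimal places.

62.36

Cells: a = 373, b = 793, c = 213, d = 1556.
Risk in exposed = 373/1166 = 0.31990; risk in unexposed = 213/1769 = 0.12041.
RR = 0.31990/0.12041 = 2.65680
AR% = (RR − 1)/RR × 100 = (2.65680 − 1)/2.65680 × 100 = 62.3607%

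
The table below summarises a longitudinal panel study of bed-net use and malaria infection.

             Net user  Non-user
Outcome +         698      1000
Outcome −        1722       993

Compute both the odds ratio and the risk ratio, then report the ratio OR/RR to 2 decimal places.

Reading the table with exposure as columns: a = 698 (Net user, case), b = 1722 (Net user, non-case), c = 1000 (Non-user, case), d = 993.
OR = (698·993)/(1722·1000) = 693114/1722000 = 0.40251
Risk in exposed = 698/2420 = 0.28843; risk in unexposed = 1000/1993 = 0.50176; RR = 0.57484
OR/RR = 0.40251 / 0.57484 = 0.70020
The outcome is not rare, so the OR lies further from 1 than the RR.

0.70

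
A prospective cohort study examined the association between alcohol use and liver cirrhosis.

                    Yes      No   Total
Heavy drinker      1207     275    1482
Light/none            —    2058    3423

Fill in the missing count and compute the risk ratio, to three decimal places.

2.042

The missing cell is in the unexposed row: 3423 − 2058 = 1365.
So a = 1207, b = 275, c = 1365, d = 2058.
RR = [a/(a+b)] / [c/(c+d)] = (1207/1482) / (1365/3423) = 0.81444/0.39877 = 2.04236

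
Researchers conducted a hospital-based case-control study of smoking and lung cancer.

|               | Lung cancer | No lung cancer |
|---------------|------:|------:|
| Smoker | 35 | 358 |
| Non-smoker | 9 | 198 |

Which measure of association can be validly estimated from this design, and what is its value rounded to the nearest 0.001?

2.151

Cells: a = 35, b = 358, c = 9, d = 198.
This is a hospital-based case-control study: participants were sampled on outcome status, so risks in the source population cannot be estimated directly — relative risk is not valid here. The odds ratio is the appropriate measure.
OR = (a·d)/(b·c) = (35 × 198) / (358 × 9) = 6930 / 3222 = 2.15084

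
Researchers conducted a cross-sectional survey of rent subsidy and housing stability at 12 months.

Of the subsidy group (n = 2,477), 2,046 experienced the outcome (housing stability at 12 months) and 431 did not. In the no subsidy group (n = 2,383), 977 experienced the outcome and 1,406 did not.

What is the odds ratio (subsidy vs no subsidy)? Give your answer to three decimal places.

6.832

From the description: a = 2046, b = 431, c = 977, d = 1406.
OR = (a·d)/(b·c) = (2046 × 1406) / (431 × 977) = 2876676 / 421087 = 6.83155
The odds of housing stability at 12 months are about 6.83 times as high in the subsidy group.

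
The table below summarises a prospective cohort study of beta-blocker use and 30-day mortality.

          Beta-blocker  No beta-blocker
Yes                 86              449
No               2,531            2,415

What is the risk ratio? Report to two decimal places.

Reading the table with exposure as columns: a = 86 (Beta-blocker, case), b = 2531 (Beta-blocker, non-case), c = 449 (No beta-blocker, case), d = 2415.
Risk in exposed = 86/2617 = 0.03286; risk in unexposed = 449/2864 = 0.15677.
RR = 0.03286 / 0.15677 = 0.20961
The risk is 79% lower among the exposed than among the unexposed.

0.21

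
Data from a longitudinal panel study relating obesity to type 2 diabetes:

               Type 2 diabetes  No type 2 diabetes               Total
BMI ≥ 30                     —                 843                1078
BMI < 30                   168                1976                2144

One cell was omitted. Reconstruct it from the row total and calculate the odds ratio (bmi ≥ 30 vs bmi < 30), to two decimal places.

3.28

The missing cell is in the exposed row: 1078 − 843 = 235.
So a = 235, b = 843, c = 168, d = 1976.
OR = (a·d)/(b·c) = (235 × 1976) / (843 × 168) = 464360 / 141624 = 3.27882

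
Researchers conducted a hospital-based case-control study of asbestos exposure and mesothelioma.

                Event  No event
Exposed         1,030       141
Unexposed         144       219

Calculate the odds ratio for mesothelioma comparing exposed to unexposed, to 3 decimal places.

11.110

Cells: a = 1030, b = 141, c = 144, d = 219.
OR = (a·d)/(b·c) = (1030 × 219) / (141 × 144) = 225570 / 20304 = 11.10963
The odds of mesothelioma are about 11.11 times as high in the exposed group.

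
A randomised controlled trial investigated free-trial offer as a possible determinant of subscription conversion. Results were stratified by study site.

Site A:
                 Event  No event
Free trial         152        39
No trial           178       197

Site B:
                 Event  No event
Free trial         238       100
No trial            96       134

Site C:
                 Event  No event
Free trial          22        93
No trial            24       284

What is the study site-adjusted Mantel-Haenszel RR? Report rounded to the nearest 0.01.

1.72

RR_MH = Σ(aᵢ·n₀ᵢ/nᵢ) / Σ(cᵢ·n₁ᵢ/nᵢ), with n₁ᵢ = aᵢ+bᵢ (exposed), n₀ᵢ = cᵢ+dᵢ (unexposed), nᵢ = n₁ᵢ+n₀ᵢ.
Stratum 1 (Site A): n₁ = 191, n₀ = 375, n = 566; a·n₀/n = 152·375/566 = 100.7067; c·n₁/n = 178·191/566 = 60.0671
Stratum 2 (Site B): n₁ = 338, n₀ = 230, n = 568; a·n₀/n = 238·230/568 = 96.3732; c·n₁/n = 96·338/568 = 57.1268
Stratum 3 (Site C): n₁ = 115, n₀ = 308, n = 423; a·n₀/n = 22·308/423 = 16.0189; c·n₁/n = 24·115/423 = 6.5248
RR_MH = (100.7067 + 96.3732 + 16.0189) / (60.0671 + 57.1268 + 6.5248) = 213.0989 / 123.7187 = 1.72245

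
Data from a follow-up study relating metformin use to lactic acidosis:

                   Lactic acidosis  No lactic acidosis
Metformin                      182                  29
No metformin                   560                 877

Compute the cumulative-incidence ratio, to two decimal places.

Cells: a = 182, b = 29, c = 560, d = 877.
Risk in exposed = 182/211 = 0.86256; risk in unexposed = 560/1437 = 0.38970.
RR = 0.86256 / 0.38970 = 2.21339
The risk among the exposed is 2.21 times that among the unexposed.

2.21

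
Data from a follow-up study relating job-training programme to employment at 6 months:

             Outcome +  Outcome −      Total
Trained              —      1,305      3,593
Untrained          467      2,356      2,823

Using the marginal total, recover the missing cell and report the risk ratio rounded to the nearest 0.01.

The missing cell is in the exposed row: 3593 − 1305 = 2288.
So a = 2288, b = 1305, c = 467, d = 2356.
RR = [a/(a+b)] / [c/(c+d)] = (2288/3593) / (467/2823) = 0.63679/0.16543 = 3.84940

3.85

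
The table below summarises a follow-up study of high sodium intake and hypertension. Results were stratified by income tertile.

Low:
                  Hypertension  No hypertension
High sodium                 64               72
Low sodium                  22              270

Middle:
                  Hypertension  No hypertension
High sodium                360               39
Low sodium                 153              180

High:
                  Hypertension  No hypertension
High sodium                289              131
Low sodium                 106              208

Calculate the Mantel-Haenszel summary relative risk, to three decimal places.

RR_MH = Σ(aᵢ·n₀ᵢ/nᵢ) / Σ(cᵢ·n₁ᵢ/nᵢ), with n₁ᵢ = aᵢ+bᵢ (exposed), n₀ᵢ = cᵢ+dᵢ (unexposed), nᵢ = n₁ᵢ+n₀ᵢ.
Stratum 1 (Low): n₁ = 136, n₀ = 292, n = 428; a·n₀/n = 64·292/428 = 43.6636; c·n₁/n = 22·136/428 = 6.9907
Stratum 2 (Middle): n₁ = 399, n₀ = 333, n = 732; a·n₀/n = 360·333/732 = 163.7705; c·n₁/n = 153·399/732 = 83.3975
Stratum 3 (High): n₁ = 420, n₀ = 314, n = 734; a·n₀/n = 289·314/734 = 123.6322; c·n₁/n = 106·420/734 = 60.6540
RR_MH = (43.6636 + 163.7705 + 123.6322) / (6.9907 + 83.3975 + 60.6540) = 331.0662 / 151.0421 = 2.19188

2.192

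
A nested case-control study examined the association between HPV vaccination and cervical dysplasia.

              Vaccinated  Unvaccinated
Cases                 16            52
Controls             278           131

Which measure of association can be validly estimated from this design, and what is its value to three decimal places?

0.145

Reading the table with exposure as columns: a = 16 (Vaccinated, case), b = 278 (Vaccinated, non-case), c = 52 (Unvaccinated, case), d = 131.
This is a nested case-control study: participants were sampled on outcome status, so risks in the source population cannot be estimated directly — relative risk is not valid here. The odds ratio is the appropriate measure.
OR = (a·d)/(b·c) = (16 × 131) / (278 × 52) = 2096 / 14456 = 0.14499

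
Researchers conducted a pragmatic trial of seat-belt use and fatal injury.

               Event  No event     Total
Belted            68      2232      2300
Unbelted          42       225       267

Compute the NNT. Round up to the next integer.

8

Risk in treated group = 68/2300 = 0.02957; risk in control = 42/267 = 0.15730.
Absolute risk reduction = 0.15730 − 0.02957 = 0.12774
NNT = 1 / ARR = 1 / 0.12774 = 7.829 → round up → 8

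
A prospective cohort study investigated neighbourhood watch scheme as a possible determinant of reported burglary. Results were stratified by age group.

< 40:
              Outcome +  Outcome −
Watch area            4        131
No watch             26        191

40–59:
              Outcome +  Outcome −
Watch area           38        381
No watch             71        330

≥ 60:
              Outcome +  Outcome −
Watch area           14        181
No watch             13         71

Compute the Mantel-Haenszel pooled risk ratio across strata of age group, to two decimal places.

0.46

RR_MH = Σ(aᵢ·n₀ᵢ/nᵢ) / Σ(cᵢ·n₁ᵢ/nᵢ), with n₁ᵢ = aᵢ+bᵢ (exposed), n₀ᵢ = cᵢ+dᵢ (unexposed), nᵢ = n₁ᵢ+n₀ᵢ.
Stratum 1 (< 40): n₁ = 135, n₀ = 217, n = 352; a·n₀/n = 4·217/352 = 2.4659; c·n₁/n = 26·135/352 = 9.9716
Stratum 2 (40–59): n₁ = 419, n₀ = 401, n = 820; a·n₀/n = 38·401/820 = 18.5829; c·n₁/n = 71·419/820 = 36.2793
Stratum 3 (≥ 60): n₁ = 195, n₀ = 84, n = 279; a·n₀/n = 14·84/279 = 4.2151; c·n₁/n = 13·195/279 = 9.0860
RR_MH = (2.4659 + 18.5829 + 4.2151) / (9.9716 + 36.2793 + 9.0860) = 25.2639 / 55.3369 = 0.45655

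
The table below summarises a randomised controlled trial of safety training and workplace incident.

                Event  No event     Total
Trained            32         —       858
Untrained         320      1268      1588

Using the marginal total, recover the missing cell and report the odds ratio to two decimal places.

0.15

The missing cell is in the exposed row: 858 − 32 = 826.
So a = 32, b = 826, c = 320, d = 1268.
OR = (a·d)/(b·c) = (32 × 1268) / (826 × 320) = 40576 / 264320 = 0.15351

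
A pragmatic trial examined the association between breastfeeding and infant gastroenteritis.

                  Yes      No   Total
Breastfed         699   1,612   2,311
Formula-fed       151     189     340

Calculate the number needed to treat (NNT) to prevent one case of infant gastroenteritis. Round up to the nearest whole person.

8

Risk in treated group = 699/2311 = 0.30247; risk in control = 151/340 = 0.44412.
Absolute risk reduction = 0.44412 − 0.30247 = 0.14165
NNT = 1 / ARR = 1 / 0.14165 = 7.060 → round up → 8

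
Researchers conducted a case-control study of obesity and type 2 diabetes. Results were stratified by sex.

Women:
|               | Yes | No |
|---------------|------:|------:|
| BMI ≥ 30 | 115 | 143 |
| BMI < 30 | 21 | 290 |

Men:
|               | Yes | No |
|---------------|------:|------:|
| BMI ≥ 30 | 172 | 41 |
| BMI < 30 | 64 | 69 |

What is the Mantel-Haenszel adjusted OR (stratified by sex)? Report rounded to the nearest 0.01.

7.22

OR_MH = Σ(aᵢdᵢ/nᵢ) / Σ(bᵢcᵢ/nᵢ), where nᵢ is the stratum total.
Stratum 1 (Women): n = 569; a·d/n = 115·290/569 = 58.6116; b·c/n = 143·21/569 = 5.2777
Stratum 2 (Men): n = 346; a·d/n = 172·69/346 = 34.3006; b·c/n = 41·64/346 = 7.5838
OR_MH = (58.6116 + 34.3006) / (5.2777 + 7.5838) = 92.9122 / 12.8615 = 7.22406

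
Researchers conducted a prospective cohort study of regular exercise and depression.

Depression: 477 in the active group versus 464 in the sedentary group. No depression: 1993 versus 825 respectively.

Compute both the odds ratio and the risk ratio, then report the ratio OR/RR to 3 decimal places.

0.793

From the description: a = 477, b = 1993, c = 464, d = 825.
OR = (477·825)/(1993·464) = 393525/924752 = 0.42555
Risk in exposed = 477/2470 = 0.19312; risk in unexposed = 464/1289 = 0.35997; RR = 0.53648
OR/RR = 0.42555 / 0.53648 = 0.79321
The outcome is not rare, so the OR lies further from 1 than the RR.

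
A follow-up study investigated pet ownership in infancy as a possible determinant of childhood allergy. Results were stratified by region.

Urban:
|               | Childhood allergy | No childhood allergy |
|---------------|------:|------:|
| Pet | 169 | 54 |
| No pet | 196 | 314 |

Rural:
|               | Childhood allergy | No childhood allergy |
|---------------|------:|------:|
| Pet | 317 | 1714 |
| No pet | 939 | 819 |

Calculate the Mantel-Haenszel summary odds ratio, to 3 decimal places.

0.321

OR_MH = Σ(aᵢdᵢ/nᵢ) / Σ(bᵢcᵢ/nᵢ), where nᵢ is the stratum total.
Stratum 1 (Urban): n = 733; a·d/n = 169·314/733 = 72.3956; b·c/n = 54·196/733 = 14.4393
Stratum 2 (Rural): n = 3789; a·d/n = 317·819/3789 = 68.5202; b·c/n = 1714·939/3789 = 424.7680
OR_MH = (72.3956 + 68.5202) / (14.4393 + 424.7680) = 140.9158 / 439.2073 = 0.32084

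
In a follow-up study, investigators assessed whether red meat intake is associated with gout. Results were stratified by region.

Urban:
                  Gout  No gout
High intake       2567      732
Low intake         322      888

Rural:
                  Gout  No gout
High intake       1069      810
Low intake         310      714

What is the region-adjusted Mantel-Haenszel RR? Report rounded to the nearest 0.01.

RR_MH = Σ(aᵢ·n₀ᵢ/nᵢ) / Σ(cᵢ·n₁ᵢ/nᵢ), with n₁ᵢ = aᵢ+bᵢ (exposed), n₀ᵢ = cᵢ+dᵢ (unexposed), nᵢ = n₁ᵢ+n₀ᵢ.
Stratum 1 (Urban): n₁ = 3299, n₀ = 1210, n = 4509; a·n₀/n = 2567·1210/4509 = 688.8601; c·n₁/n = 322·3299/4509 = 235.5906
Stratum 2 (Rural): n₁ = 1879, n₀ = 1024, n = 2903; a·n₀/n = 1069·1024/2903 = 377.0775; c·n₁/n = 310·1879/2903 = 200.6511
RR_MH = (688.8601 + 377.0775) / (235.5906 + 200.6511) = 1065.9376 / 436.2416 = 2.44346

2.44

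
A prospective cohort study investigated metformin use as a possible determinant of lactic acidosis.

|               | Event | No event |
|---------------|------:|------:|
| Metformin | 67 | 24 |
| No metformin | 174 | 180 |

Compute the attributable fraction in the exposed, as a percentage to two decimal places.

Cells: a = 67, b = 24, c = 174, d = 180.
Risk in exposed = 67/91 = 0.73626; risk in unexposed = 174/354 = 0.49153.
RR = 0.73626/0.49153 = 1.49792
AR% = (RR − 1)/RR × 100 = (1.49792 − 1)/1.49792 × 100 = 33.2406%

33.24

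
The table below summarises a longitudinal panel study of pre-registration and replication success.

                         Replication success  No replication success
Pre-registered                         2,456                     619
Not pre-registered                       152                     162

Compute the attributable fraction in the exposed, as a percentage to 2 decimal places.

39.39

Cells: a = 2456, b = 619, c = 152, d = 162.
Risk in exposed = 2456/3075 = 0.79870; risk in unexposed = 152/314 = 0.48408.
RR = 0.79870/0.48408 = 1.64994
AR% = (RR − 1)/RR × 100 = (1.64994 − 1)/1.64994 × 100 = 39.3919%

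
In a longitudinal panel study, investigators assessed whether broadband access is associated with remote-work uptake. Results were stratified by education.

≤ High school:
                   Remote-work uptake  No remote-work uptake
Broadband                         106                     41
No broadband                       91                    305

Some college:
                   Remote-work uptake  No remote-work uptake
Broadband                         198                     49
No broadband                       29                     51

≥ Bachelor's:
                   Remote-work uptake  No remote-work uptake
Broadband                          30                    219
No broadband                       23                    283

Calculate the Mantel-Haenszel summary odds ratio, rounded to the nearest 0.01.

5.21

OR_MH = Σ(aᵢdᵢ/nᵢ) / Σ(bᵢcᵢ/nᵢ), where nᵢ is the stratum total.
Stratum 1 (≤ High school): n = 543; a·d/n = 106·305/543 = 59.5396; b·c/n = 41·91/543 = 6.8711
Stratum 2 (Some college): n = 327; a·d/n = 198·51/327 = 30.8807; b·c/n = 49·29/327 = 4.3456
Stratum 3 (≥ Bachelor's): n = 555; a·d/n = 30·283/555 = 15.2973; b·c/n = 219·23/555 = 9.0757
OR_MH = (59.5396 + 30.8807 + 15.2973) / (6.8711 + 4.3456 + 9.0757) = 105.7176 / 20.2923 = 5.20973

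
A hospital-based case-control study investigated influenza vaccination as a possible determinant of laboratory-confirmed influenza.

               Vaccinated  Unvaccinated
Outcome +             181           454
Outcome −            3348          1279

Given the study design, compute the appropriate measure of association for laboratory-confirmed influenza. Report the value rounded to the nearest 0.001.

0.152

Reading the table with exposure as columns: a = 181 (Vaccinated, case), b = 3348 (Vaccinated, non-case), c = 454 (Unvaccinated, case), d = 1279.
This is a hospital-based case-control study: participants were sampled on outcome status, so risks in the source population cannot be estimated directly — relative risk is not valid here. The odds ratio is the appropriate measure.
OR = (a·d)/(b·c) = (181 × 1279) / (3348 × 454) = 231499 / 1519992 = 0.15230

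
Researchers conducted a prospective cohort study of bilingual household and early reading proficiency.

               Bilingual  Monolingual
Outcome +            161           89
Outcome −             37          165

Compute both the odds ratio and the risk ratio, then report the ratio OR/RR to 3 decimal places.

3.476

Reading the table with exposure as columns: a = 161 (Bilingual, case), b = 37 (Bilingual, non-case), c = 89 (Monolingual, case), d = 165.
OR = (161·165)/(37·89) = 26565/3293 = 8.06711
Risk in exposed = 161/198 = 0.81313; risk in unexposed = 89/254 = 0.35039; RR = 2.32062
OR/RR = 8.06711 / 2.32062 = 3.47627
The outcome is not rare, so the OR lies further from 1 than the RR.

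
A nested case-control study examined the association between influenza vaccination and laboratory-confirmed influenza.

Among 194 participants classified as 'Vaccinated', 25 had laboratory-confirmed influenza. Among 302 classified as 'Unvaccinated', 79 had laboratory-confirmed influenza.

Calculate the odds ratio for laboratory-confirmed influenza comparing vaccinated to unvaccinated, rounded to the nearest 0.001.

From the description: a = 25, b = 169, c = 79, d = 223.
OR = (a·d)/(b·c) = (25 × 223) / (169 × 79) = 5575 / 13351 = 0.41757
Exposure is associated with lower odds of laboratory-confirmed influenza (OR = 0.42 < 1).

0.418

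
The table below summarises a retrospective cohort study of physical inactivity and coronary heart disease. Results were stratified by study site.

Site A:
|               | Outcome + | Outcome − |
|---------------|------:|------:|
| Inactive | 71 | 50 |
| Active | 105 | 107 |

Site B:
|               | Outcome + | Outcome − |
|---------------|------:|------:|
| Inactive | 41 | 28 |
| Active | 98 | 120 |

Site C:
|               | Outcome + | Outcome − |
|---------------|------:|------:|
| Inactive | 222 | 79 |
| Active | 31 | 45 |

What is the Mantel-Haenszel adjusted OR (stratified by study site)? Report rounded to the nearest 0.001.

OR_MH = Σ(aᵢdᵢ/nᵢ) / Σ(bᵢcᵢ/nᵢ), where nᵢ is the stratum total.
Stratum 1 (Site A): n = 333; a·d/n = 71·107/333 = 22.8138; b·c/n = 50·105/333 = 15.7658
Stratum 2 (Site B): n = 287; a·d/n = 41·120/287 = 17.1429; b·c/n = 28·98/287 = 9.5610
Stratum 3 (Site C): n = 377; a·d/n = 222·45/377 = 26.4987; b·c/n = 79·31/377 = 6.4960
OR_MH = (22.8138 + 17.1429 + 26.4987) / (15.7658 + 9.5610 + 6.4960) = 66.4553 / 31.8228 = 2.08830

2.088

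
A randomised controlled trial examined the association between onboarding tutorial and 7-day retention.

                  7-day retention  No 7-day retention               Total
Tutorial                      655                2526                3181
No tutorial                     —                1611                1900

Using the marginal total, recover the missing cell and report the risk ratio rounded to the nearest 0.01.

The missing cell is in the unexposed row: 1900 − 1611 = 289.
So a = 655, b = 2526, c = 289, d = 1611.
RR = [a/(a+b)] / [c/(c+d)] = (655/3181) / (289/1900) = 0.20591/0.15211 = 1.35373

1.35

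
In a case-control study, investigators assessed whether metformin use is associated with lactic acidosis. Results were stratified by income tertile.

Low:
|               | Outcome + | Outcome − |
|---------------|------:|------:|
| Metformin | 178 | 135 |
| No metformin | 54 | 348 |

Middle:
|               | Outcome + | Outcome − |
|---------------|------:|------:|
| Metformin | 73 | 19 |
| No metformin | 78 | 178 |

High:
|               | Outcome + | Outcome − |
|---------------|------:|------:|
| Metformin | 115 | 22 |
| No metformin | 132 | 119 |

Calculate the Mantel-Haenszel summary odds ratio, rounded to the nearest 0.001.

7.259

OR_MH = Σ(aᵢdᵢ/nᵢ) / Σ(bᵢcᵢ/nᵢ), where nᵢ is the stratum total.
Stratum 1 (Low): n = 715; a·d/n = 178·348/715 = 86.6350; b·c/n = 135·54/715 = 10.1958
Stratum 2 (Middle): n = 348; a·d/n = 73·178/348 = 37.3391; b·c/n = 19·78/348 = 4.2586
Stratum 3 (High): n = 388; a·d/n = 115·119/388 = 35.2706; b·c/n = 22·132/388 = 7.4845
OR_MH = (86.6350 + 37.3391 + 35.2706) / (10.1958 + 4.2586 + 7.4845) = 159.2447 / 21.9390 = 7.25853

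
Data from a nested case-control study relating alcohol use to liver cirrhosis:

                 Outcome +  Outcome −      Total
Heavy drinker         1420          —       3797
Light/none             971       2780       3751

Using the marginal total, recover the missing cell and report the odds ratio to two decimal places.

The missing cell is in the exposed row: 3797 − 1420 = 2377.
So a = 1420, b = 2377, c = 971, d = 2780.
OR = (a·d)/(b·c) = (1420 × 2780) / (2377 × 971) = 3947600 / 2308067 = 1.71035

1.71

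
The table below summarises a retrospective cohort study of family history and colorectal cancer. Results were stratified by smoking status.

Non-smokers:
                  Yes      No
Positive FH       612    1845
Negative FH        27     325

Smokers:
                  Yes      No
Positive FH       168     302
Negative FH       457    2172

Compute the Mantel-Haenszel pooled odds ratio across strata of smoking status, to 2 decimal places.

3.03

OR_MH = Σ(aᵢdᵢ/nᵢ) / Σ(bᵢcᵢ/nᵢ), where nᵢ is the stratum total.
Stratum 1 (Non-smokers): n = 2809; a·d/n = 612·325/2809 = 70.8081; b·c/n = 1845·27/2809 = 17.7341
Stratum 2 (Smokers): n = 3099; a·d/n = 168·2172/3099 = 117.7464; b·c/n = 302·457/3099 = 44.5350
OR_MH = (70.8081 + 117.7464) / (17.7341 + 44.5350) = 188.5545 / 62.2691 = 3.02806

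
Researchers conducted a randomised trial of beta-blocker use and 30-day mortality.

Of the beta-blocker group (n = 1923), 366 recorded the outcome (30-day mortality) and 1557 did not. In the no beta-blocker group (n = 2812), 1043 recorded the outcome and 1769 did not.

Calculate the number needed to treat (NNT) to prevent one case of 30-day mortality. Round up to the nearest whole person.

Risk in treated group = 366/1923 = 0.19033; risk in control = 1043/2812 = 0.37091.
Absolute risk reduction = 0.37091 − 0.19033 = 0.18058
NNT = 1 / ARR = 1 / 0.18058 = 5.538 → round up → 6

6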